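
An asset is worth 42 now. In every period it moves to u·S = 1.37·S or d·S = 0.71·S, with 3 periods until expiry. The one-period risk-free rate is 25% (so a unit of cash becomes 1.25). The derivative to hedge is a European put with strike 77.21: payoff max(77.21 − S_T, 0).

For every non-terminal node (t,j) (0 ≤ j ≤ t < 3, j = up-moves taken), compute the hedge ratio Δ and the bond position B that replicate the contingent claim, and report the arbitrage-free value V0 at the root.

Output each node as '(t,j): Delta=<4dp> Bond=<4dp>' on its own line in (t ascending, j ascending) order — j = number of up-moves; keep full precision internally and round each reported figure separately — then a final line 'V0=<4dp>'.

No-arbitrage ⇒ martingale measure with p* = (R−d)/(u−d) = 0.8182.
Terminal values V(3,·): V(3,0)=62.1777, V(3,1)=48.2041, V(3,2)=21.2408, V(3,3)=0.0000
(2,0): S=21.1722. Δ = (V_up−V_dn)/(S_up−S_dn) = (48.2041−62.1777)/(29.0059−15.0323) = -1.0000. V = [p*·48.2041 + (1−p*)·62.1777]/1.25 = 40.5958. B = V − Δ·S = 61.7680.
(2,1): S=40.8534. Δ = (V_up−V_dn)/(S_up−S_dn) = (21.2408−48.2041)/(55.9692−29.0059) = -1.0000. V = [p*·21.2408 + (1−p*)·48.2041]/1.25 = 20.9146. B = V − Δ·S = 61.7680.
(2,2): S=78.8298. Δ = (V_up−V_dn)/(S_up−S_dn) = (0.0000−21.2408)/(107.9968−55.9692) = -0.4083. V = [p*·0.0000 + (1−p*)·21.2408]/1.25 = 3.0896. B = V − Δ·S = 35.2727.
(1,0): S=29.8200. Δ = (V_up−V_dn)/(S_up−S_dn) = (20.9146−40.5958)/(40.8534−21.1722) = -1.0000. V = [p*·20.9146 + (1−p*)·40.5958]/1.25 = 19.5944. B = V − Δ·S = 49.4144.
(1,1): S=57.5400. Δ = (V_up−V_dn)/(S_up−S_dn) = (3.0896−20.9146)/(78.8298−40.8534) = -0.4694. V = [p*·3.0896 + (1−p*)·20.9146]/1.25 = 5.0644. B = V − Δ·S = 32.0720.
(0,0): S=42.0000. Δ = (V_up−V_dn)/(S_up−S_dn) = (5.0644−19.5944)/(57.5400−29.8200) = -0.5242. V = [p*·5.0644 + (1−p*)·19.5944]/1.25 = 6.1650. B = V − Δ·S = 28.1801.
Self-financing check: at every node Δ·S+B equals the discounted successor values.

(0,0): Delta=-0.5242 Bond=28.1801
(1,0): Delta=-1.0000 Bond=49.4144
(1,1): Delta=-0.4694 Bond=32.0720
(2,0): Delta=-1.0000 Bond=61.7680
(2,1): Delta=-1.0000 Bond=61.7680
(2,2): Delta=-0.4083 Bond=35.2727
V0=6.1650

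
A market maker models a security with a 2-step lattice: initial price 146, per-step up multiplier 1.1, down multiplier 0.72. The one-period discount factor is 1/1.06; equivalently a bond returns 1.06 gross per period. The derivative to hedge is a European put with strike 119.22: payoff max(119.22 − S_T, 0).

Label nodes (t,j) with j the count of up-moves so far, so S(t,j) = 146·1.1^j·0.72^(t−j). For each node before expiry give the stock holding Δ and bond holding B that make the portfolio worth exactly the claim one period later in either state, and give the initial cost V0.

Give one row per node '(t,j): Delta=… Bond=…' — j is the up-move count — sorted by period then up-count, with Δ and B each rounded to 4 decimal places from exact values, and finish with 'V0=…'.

Since d<R<u, set p* = (R−d)/(u−d) = 0.8947; price each node as the discounted p*-expectation of its children.
Terminal payoffs: V(2,0)=43.5336, V(2,1)=3.5880, V(2,2)=0.0000
Node (1,0) S=105.1200: V=(p*·3.5880+(1−p*)·43.5336)/1.06=7.3517; Δ=(3.5880−43.5336)/(115.6320−75.6864)=-1.0000; B=V−Δ·S=112.4717
Node (1,1) S=160.6000: V=(p*·0.0000+(1−p*)·3.5880)/1.06=0.3563; Δ=(0.0000−3.5880)/(176.6600−115.6320)=-0.0588; B=V−Δ·S=9.7984
Node (0,0) S=146.0000: V=(p*·0.3563+(1−p*)·7.3517)/1.06=1.0308; Δ=(0.3563−7.3517)/(160.6000−105.1200)=-0.1261; B=V−Δ·S=19.4397
The time-0 hedge costs 1.0308, which is the no-arbitrage price.

(0,0): Delta=-0.1261 Bond=19.4397
(1,0): Delta=-1.0000 Bond=112.4717
(1,1): Delta=-0.0588 Bond=9.7984
V0=1.0308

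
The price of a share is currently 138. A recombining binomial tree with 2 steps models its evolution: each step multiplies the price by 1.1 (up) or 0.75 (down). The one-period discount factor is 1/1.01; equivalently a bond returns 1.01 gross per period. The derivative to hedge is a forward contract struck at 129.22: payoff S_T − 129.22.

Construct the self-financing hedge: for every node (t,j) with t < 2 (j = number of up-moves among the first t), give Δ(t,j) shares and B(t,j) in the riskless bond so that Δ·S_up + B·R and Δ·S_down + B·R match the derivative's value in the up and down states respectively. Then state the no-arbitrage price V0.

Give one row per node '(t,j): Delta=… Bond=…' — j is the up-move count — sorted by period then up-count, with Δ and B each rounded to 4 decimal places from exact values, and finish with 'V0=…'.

(0,0): Delta=1.0000 Bond=-126.6739
(1,0): Delta=1.0000 Bond=-127.9406
(1,1): Delta=1.0000 Bond=-127.9406
V0=11.3261

The replicating-portfolio and risk-neutral prices coincide; use p* = (1.01−0.75)/(1.1−0.75) = 0.7429 for the latter.
Terminal values V(2,·): V(2,0)=-51.5950, V(2,1)=-15.3700, V(2,2)=37.7600
(1,0): S=103.5000. Δ = (V_up−V_dn)/(S_up−S_dn) = (-15.3700−-51.5950)/(113.8500−77.6250) = 1.0000. V = [p*·-15.3700 + (1−p*)·-51.5950]/1.01 = -24.4406. B = V − Δ·S = -127.9406.
(1,1): S=151.8000. Δ = (V_up−V_dn)/(S_up−S_dn) = (37.7600−-15.3700)/(166.9800−113.8500) = 1.0000. V = [p*·37.7600 + (1−p*)·-15.3700]/1.01 = 23.8594. B = V − Δ·S = -127.9406.
(0,0): S=138.0000. Δ = (V_up−V_dn)/(S_up−S_dn) = (23.8594−-24.4406)/(151.8000−103.5000) = 1.0000. V = [p*·23.8594 + (1−p*)·-24.4406]/1.01 = 11.3261. B = V − Δ·S = -126.6739.
Each (Δ,B) replicates both successor values, so the strategy is self-financing and V0 is arbitrage-free.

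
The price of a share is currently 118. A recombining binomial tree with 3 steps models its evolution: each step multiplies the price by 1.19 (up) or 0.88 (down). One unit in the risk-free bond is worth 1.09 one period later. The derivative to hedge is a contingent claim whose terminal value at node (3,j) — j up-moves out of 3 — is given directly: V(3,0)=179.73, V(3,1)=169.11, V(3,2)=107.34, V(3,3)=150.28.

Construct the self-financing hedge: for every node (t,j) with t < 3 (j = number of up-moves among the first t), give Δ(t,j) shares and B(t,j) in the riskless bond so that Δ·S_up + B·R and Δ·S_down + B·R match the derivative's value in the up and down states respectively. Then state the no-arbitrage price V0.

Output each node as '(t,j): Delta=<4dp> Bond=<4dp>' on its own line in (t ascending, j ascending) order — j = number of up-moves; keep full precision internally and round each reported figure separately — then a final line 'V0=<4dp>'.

No-arbitrage ⇒ martingale measure with p* = (R−d)/(u−d) = 0.6774.
Terminal payoffs: V(3,0)=179.7300, V(3,1)=169.1100, V(3,2)=107.3400, V(3,3)=150.2800
(2,0): S=91.3792. Δ = (V_up−V_dn)/(S_up−S_dn) = (169.1100−179.7300)/(108.7412−80.4137) = -0.3749. V = [p*·169.1100 + (1−p*)·179.7300]/1.09 = 158.2897. B = V − Δ·S = 192.5478.
(2,1): S=123.5696. Δ = (V_up−V_dn)/(S_up−S_dn) = (107.3400−169.1100)/(147.0478−108.7412) = -1.6125. V = [p*·107.3400 + (1−p*)·169.1100]/1.09 = 116.7576. B = V − Δ·S = 316.0157.
(2,2): S=167.0998. Δ = (V_up−V_dn)/(S_up−S_dn) = (150.2800−107.3400)/(198.8488−147.0478) = 0.8289. V = [p*·150.2800 + (1−p*)·107.3400]/1.09 = 125.1637. B = V − Δ·S = -13.3525.
(1,0): S=103.8400. Δ = (V_up−V_dn)/(S_up−S_dn) = (116.7576−158.2897)/(123.5696−91.3792) = -1.2902. V = [p*·116.7576 + (1−p*)·158.2897]/1.09 = 119.4083. B = V − Δ·S = 253.3829.
(1,1): S=140.4200. Δ = (V_up−V_dn)/(S_up−S_dn) = (125.1637−116.7576)/(167.0998−123.5696) = 0.1931. V = [p*·125.1637 + (1−p*)·116.7576]/1.09 = 112.3413. B = V − Δ·S = 85.2251.
(0,0): S=118.0000. Δ = (V_up−V_dn)/(S_up−S_dn) = (112.3413−119.4083)/(140.4200−103.8400) = -0.1932. V = [p*·112.3413 + (1−p*)·119.4083]/1.09 = 105.1569. B = V − Δ·S = 127.9537.
Self-financing check: at every node Δ·S+B equals the discounted successor values.

(0,0): Delta=-0.1932 Bond=127.9537
(1,0): Delta=-1.2902 Bond=253.3829
(1,1): Delta=0.1931 Bond=85.2251
(2,0): Delta=-0.3749 Bond=192.5478
(2,1): Delta=-1.6125 Bond=316.0157
(2,2): Delta=0.8289 Bond=-13.3525
V0=105.1569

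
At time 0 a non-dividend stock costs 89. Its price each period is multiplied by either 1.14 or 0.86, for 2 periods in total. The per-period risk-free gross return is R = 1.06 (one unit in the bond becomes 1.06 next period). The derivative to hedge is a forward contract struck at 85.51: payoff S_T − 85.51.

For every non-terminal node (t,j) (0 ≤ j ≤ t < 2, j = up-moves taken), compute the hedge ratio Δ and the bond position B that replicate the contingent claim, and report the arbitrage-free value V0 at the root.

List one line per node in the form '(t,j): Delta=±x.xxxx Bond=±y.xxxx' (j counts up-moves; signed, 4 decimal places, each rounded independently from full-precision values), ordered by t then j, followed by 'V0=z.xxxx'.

(0,0): Delta=1.0000 Bond=-76.1036
(1,0): Delta=1.0000 Bond=-80.6698
(1,1): Delta=1.0000 Bond=-80.6698
V0=12.8964

Risk-neutral probability p* = (R−d)/(u−d) = (1.06−0.86)/(1.14−0.86) = 0.7143.
Terminal payoffs: V(2,0)=-19.6856, V(2,1)=1.7456, V(2,2)=30.1544
  t=1,j=0: stock 76.5400 → up 87.2556 (V=1.7456), down 65.8244 (V=-19.6856). Price -4.1298; hedge Δ=1.0000, bond B=-80.6698.
  t=1,j=1: stock 101.4600 → up 115.6644 (V=30.1544), down 87.2556 (V=1.7456). Price 20.7902; hedge Δ=1.0000, bond B=-80.6698.
  t=0,j=0: stock 89.0000 → up 101.4600 (V=20.7902), down 76.5400 (V=-4.1298). Price 12.8964; hedge Δ=1.0000, bond B=-76.1036.
Root portfolio cost Δ·89+B reproduces V0=12.8964.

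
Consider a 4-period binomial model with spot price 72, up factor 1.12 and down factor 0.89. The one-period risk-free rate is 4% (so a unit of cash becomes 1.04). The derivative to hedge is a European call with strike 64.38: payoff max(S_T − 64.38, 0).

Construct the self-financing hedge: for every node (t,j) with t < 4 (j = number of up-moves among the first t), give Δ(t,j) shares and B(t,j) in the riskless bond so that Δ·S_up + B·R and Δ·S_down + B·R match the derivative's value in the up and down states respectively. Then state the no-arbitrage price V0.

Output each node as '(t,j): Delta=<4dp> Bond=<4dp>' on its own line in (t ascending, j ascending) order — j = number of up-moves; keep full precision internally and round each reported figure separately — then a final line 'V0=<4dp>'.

(0,0): Delta=0.8779 Bond=-45.2959
(1,0): Delta=0.6971 Bond=-35.5177
(1,1): Delta=0.9546 Bond=-53.2892
(2,0): Delta=0.3423 Bond=-16.7058
(2,1): Delta=0.8474 Bond=-47.7291
(2,2): Delta=1.0000 Bond=-59.5229
(3,0): Delta=0.0000 Bond=0.0000
(3,1): Delta=0.4874 Bond=-26.6402
(3,2): Delta=1.0000 Bond=-61.9038
(3,3): Delta=1.0000 Bond=-61.9038
V0=17.9147

The replicating-portfolio and risk-neutral prices coincide; use p* = (1.04−0.89)/(1.12−0.89) = 0.6522 for the latter.
Terminal payoffs: V(4,0)=0.0000, V(4,1)=0.0000, V(4,2)=7.1599, V(4,3)=25.6478, V(4,4)=48.9134
(3,0): S=50.7578. Δ = (V_up−V_dn)/(S_up−S_dn) = (0.0000−0.0000)/(56.8487−45.1744) = 0.0000. V = [p*·0.0000 + (1−p*)·0.0000]/1.04 = 0.0000. B = V − Δ·S = 0.0000.
(3,1): S=63.8749. Δ = (V_up−V_dn)/(S_up−S_dn) = (7.1599−0.0000)/(71.5399−56.8487) = 0.4874. V = [p*·7.1599 + (1−p*)·0.0000]/1.04 = 4.4899. B = V − Δ·S = -26.6402.
(3,2): S=80.3820. Δ = (V_up−V_dn)/(S_up−S_dn) = (25.6478−7.1599)/(90.0278−71.5399) = 1.0000. V = [p*·25.6478 + (1−p*)·7.1599]/1.04 = 18.4781. B = V − Δ·S = -61.9038.
(3,3): S=101.1548. Δ = (V_up−V_dn)/(S_up−S_dn) = (48.9134−25.6478)/(113.2934−90.0278) = 1.0000. V = [p*·48.9134 + (1−p*)·25.6478]/1.04 = 39.2510. B = V − Δ·S = -61.9038.
(2,0): S=57.0312. Δ = (V_up−V_dn)/(S_up−S_dn) = (4.4899−0.0000)/(63.8749−50.7578) = 0.3423. V = [p*·4.4899 + (1−p*)·0.0000]/1.04 = 2.8156. B = V − Δ·S = -16.7058.
(2,1): S=71.7696. Δ = (V_up−V_dn)/(S_up−S_dn) = (18.4781−4.4899)/(80.3820−63.8749) = 0.8474. V = [p*·18.4781 + (1−p*)·4.4899]/1.04 = 13.0891. B = V − Δ·S = -47.7291.
(2,2): S=90.3168. Δ = (V_up−V_dn)/(S_up−S_dn) = (39.2510−18.4781)/(101.1548−80.3820) = 1.0000. V = [p*·39.2510 + (1−p*)·18.4781]/1.04 = 30.7939. B = V − Δ·S = -59.5229.
(1,0): S=64.0800. Δ = (V_up−V_dn)/(S_up−S_dn) = (13.0891−2.8156)/(71.7696−57.0312) = 0.6971. V = [p*·13.0891 + (1−p*)·2.8156]/1.04 = 9.1497. B = V − Δ·S = -35.5177.
(1,1): S=80.6400. Δ = (V_up−V_dn)/(S_up−S_dn) = (30.7939−13.0891)/(90.3168−71.7696) = 0.9546. V = [p*·30.7939 + (1−p*)·13.0891]/1.04 = 23.6882. B = V − Δ·S = -53.2892.
(0,0): S=72.0000. Δ = (V_up−V_dn)/(S_up−S_dn) = (23.6882−9.1497)/(80.6400−64.0800) = 0.8779. V = [p*·23.6882 + (1−p*)·9.1497]/1.04 = 17.9147. B = V − Δ·S = -45.2959.
The time-0 hedge costs 17.9147, which is the no-arbitrage price.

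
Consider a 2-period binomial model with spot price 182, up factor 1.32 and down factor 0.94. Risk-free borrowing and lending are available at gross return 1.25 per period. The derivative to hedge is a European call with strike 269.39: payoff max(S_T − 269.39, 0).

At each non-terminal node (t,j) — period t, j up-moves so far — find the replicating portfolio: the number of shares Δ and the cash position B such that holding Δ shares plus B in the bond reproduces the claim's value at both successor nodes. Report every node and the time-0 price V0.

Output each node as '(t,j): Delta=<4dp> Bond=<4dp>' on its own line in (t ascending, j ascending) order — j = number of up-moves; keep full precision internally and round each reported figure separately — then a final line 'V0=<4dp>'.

No-arbitrage ⇒ martingale measure with p* = (R−d)/(u−d) = 0.8158.
Terminal values V(2,·): V(2,0)=0.0000, V(2,1)=0.0000, V(2,2)=47.7268
Node (1,0) S=171.0800: V=(p*·0.0000+(1−p*)·0.0000)/1.25=0.0000; Δ=(0.0000−0.0000)/(225.8256−160.8152)=0.0000; B=V−Δ·S=0.0000
Node (1,1) S=240.2400: V=(p*·47.7268+(1−p*)·0.0000)/1.25=31.1480; Δ=(47.7268−0.0000)/(317.1168−225.8256)=0.5228; B=V−Δ·S=-94.4488
Node (0,0) S=182.0000: V=(p*·31.1480+(1−p*)·0.0000)/1.25=20.3282; Δ=(31.1480−0.0000)/(240.2400−171.0800)=0.4504; B=V−Δ·S=-61.6403
Each (Δ,B) replicates both successor values, so the strategy is self-financing and V0 is arbitrage-free.

(0,0): Delta=0.4504 Bond=-61.6403
(1,0): Delta=0.0000 Bond=0.0000
(1,1): Delta=0.5228 Bond=-94.4488
V0=20.3282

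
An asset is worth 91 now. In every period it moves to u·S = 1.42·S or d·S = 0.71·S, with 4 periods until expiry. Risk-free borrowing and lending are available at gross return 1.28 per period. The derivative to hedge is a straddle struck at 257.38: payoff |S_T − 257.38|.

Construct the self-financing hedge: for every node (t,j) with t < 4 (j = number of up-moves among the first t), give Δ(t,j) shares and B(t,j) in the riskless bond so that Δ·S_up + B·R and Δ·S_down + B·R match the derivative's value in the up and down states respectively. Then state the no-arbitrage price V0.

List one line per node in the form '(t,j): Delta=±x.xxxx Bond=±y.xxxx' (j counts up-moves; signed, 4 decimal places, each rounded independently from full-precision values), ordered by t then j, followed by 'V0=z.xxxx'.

(0,0): Delta=-0.1399 Bond=52.4673
(1,0): Delta=-1.0000 Bond=122.7283
(1,1): Delta=-0.0343 Bond=53.5093
(2,0): Delta=-1.0000 Bond=157.0923
(2,1): Delta=-1.0000 Bond=157.0923
(2,2): Delta=0.0843 Bond=46.7304
(3,0): Delta=-1.0000 Bond=201.0781
(3,1): Delta=-1.0000 Bond=201.0781
(3,2): Delta=-1.0000 Bond=201.0781
(3,3): Delta=0.2175 Bond=25.1186
V0=39.7352

Risk-neutral probability p* = (R−d)/(u−d) = (1.28−0.71)/(1.42−0.71) = 0.8028.
Terminal payoffs: V(4,0)=234.2554, V(4,1)=211.1307, V(4,2)=164.8815, V(4,3)=72.3830, V(4,4)=112.6141
  t=3,j=0: stock 32.5699 → up 46.2493 (V=211.1307), down 23.1246 (V=234.2554). Price 168.5082; hedge Δ=-1.0000, bond B=201.0781.
  t=3,j=1: stock 65.1398 → up 92.4985 (V=164.8815), down 46.2493 (V=211.1307). Price 135.9383; hedge Δ=-1.0000, bond B=201.0781.
  t=3,j=2: stock 130.2796 → up 184.9970 (V=72.3830), down 92.4985 (V=164.8815). Price 70.7985; hedge Δ=-1.0000, bond B=201.0781.
  t=3,j=3: stock 260.5592 → up 369.9941 (V=112.6141), down 184.9970 (V=72.3830). Price 81.7822; hedge Δ=0.2175, bond B=25.1186.
  t=2,j=0: stock 45.8731 → up 65.1398 (V=135.9383), down 32.5699 (V=168.5082). Price 111.2192; hedge Δ=-1.0000, bond B=157.0923.
  t=2,j=1: stock 91.7462 → up 130.2796 (V=70.7985), down 65.1398 (V=135.9383). Price 65.3461; hedge Δ=-1.0000, bond B=157.0923.
  t=2,j=2: stock 183.4924 → up 260.5592 (V=81.7822), down 130.2796 (V=70.7985). Price 62.2003; hedge Δ=0.0843, bond B=46.7304.
  t=1,j=0: stock 64.6100 → up 91.7462 (V=65.3461), down 45.8731 (V=111.2192). Price 58.1183; hedge Δ=-1.0000, bond B=122.7283.
  t=1,j=1: stock 129.2200 → up 183.4924 (V=62.2003), down 91.7462 (V=65.3461). Price 49.0786; hedge Δ=-0.0343, bond B=53.5093.
  t=0,j=0: stock 91.0000 → up 129.2200 (V=49.0786), down 64.6100 (V=58.1183). Price 39.7352; hedge Δ=-0.1399, bond B=52.4673.
Check: Δ(0,0)·S0 + B(0,0) = 39.7352 = V0.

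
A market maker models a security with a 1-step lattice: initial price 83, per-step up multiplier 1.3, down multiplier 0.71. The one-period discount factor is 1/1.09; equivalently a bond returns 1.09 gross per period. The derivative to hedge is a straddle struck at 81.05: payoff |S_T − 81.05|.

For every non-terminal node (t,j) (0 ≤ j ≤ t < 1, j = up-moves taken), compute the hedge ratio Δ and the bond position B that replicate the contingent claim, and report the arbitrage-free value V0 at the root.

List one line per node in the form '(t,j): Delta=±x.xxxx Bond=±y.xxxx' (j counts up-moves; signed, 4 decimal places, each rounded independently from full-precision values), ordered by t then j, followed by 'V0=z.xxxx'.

No-arbitrage ⇒ martingale measure with p* = (R−d)/(u−d) = 0.6441.
Terminal payoffs: V(1,0)=22.1200, V(1,1)=26.8500
(0,0): S=83.0000. Δ = (V_up−V_dn)/(S_up−S_dn) = (26.8500−22.1200)/(107.9000−58.9300) = 0.0966. V = [p*·26.8500 + (1−p*)·22.1200]/1.09 = 23.0885. B = V − Δ·S = 15.0715.
Self-financing check: at every node Δ·S+B equals the discounted successor values.

(0,0): Delta=0.0966 Bond=15.0715
V0=23.0885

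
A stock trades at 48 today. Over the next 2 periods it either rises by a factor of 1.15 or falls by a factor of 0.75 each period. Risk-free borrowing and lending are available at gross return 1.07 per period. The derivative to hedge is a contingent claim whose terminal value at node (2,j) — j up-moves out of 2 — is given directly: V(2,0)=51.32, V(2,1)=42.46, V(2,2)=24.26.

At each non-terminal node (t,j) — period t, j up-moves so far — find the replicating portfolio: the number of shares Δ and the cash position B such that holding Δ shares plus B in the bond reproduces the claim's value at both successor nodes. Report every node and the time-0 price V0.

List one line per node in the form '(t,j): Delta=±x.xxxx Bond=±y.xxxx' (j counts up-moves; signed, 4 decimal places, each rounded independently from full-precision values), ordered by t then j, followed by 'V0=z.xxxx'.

The replicating-portfolio and risk-neutral prices coincide; use p* = (1.07−0.75)/(1.15−0.75) = 0.8000 for the latter.
Terminal payoffs: V(2,0)=51.3200, V(2,1)=42.4600, V(2,2)=24.2600
(1,0): S=36.0000. Δ = (V_up−V_dn)/(S_up−S_dn) = (42.4600−51.3200)/(41.4000−27.0000) = -0.6153. V = [p*·42.4600 + (1−p*)·51.3200]/1.07 = 41.3383. B = V − Δ·S = 63.4883.
(1,1): S=55.2000. Δ = (V_up−V_dn)/(S_up−S_dn) = (24.2600−42.4600)/(63.4800−41.4000) = -0.8243. V = [p*·24.2600 + (1−p*)·42.4600]/1.07 = 26.0748. B = V − Δ·S = 71.5748.
(0,0): S=48.0000. Δ = (V_up−V_dn)/(S_up−S_dn) = (26.0748−41.3383)/(55.2000−36.0000) = -0.7950. V = [p*·26.0748 + (1−p*)·41.3383]/1.07 = 27.2219. B = V − Δ·S = 65.3808.
The time-0 hedge costs 27.2219, which is the no-arbitrage price.

(0,0): Delta=-0.7950 Bond=65.3808
(1,0): Delta=-0.6153 Bond=63.4883
(1,1): Delta=-0.8243 Bond=71.5748
V0=27.2219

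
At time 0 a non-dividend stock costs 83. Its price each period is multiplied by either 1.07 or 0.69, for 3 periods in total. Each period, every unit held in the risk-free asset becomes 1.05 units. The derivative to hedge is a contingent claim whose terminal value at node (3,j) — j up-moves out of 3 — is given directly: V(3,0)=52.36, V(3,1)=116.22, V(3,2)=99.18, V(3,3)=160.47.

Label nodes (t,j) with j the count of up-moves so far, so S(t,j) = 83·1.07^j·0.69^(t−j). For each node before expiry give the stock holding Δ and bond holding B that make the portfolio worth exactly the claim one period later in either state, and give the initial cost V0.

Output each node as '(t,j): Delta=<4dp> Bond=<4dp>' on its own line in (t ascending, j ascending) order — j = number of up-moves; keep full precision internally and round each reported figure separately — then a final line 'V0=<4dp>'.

(0,0): Delta=1.5381 Bond=3.1362
(1,0): Delta=-0.5594 Bond=123.4182
(1,1): Delta=1.6133 Bond=-3.3806
(2,0): Delta=4.2527 Bond=-60.5679
(2,1): Delta=-0.7318 Bond=140.1534
(2,2): Delta=1.6973 Bond=-11.5331
V0=130.8026

Since d<R<u, set p* = (R−d)/(u−d) = 0.9474; price each node as the discounted p*-expectation of its children.
Payoff layer (t=3): V(3,0)=52.3600, V(3,1)=116.2200, V(3,2)=99.1800, V(3,3)=160.4700
Node (2,0) S=39.5163: V=(p*·116.2200+(1−p*)·52.3600)/1.05=107.4847; Δ=(116.2200−52.3600)/(42.2824−27.2662)=4.2527; B=V−Δ·S=-60.5679
Node (2,1) S=61.2789: V=(p*·99.1800+(1−p*)·116.2200)/1.05=95.3113; Δ=(99.1800−116.2200)/(65.5684−42.2824)=-0.7318; B=V−Δ·S=140.1534
Node (2,2) S=95.0267: V=(p*·160.4700+(1−p*)·99.1800)/1.05=149.7564; Δ=(160.4700−99.1800)/(101.6786−65.5684)=1.6973; B=V−Δ·S=-11.5331
Node (1,0) S=57.2700: V=(p*·95.3113+(1−p*)·107.4847)/1.05=91.3828; Δ=(95.3113−107.4847)/(61.2789−39.5163)=-0.5594; B=V−Δ·S=123.4182
Node (1,1) S=88.8100: V=(p*·149.7564+(1−p*)·95.3113)/1.05=139.8961; Δ=(149.7564−95.3113)/(95.0267−61.2789)=1.6133; B=V−Δ·S=-3.3806
Node (0,0) S=83.0000: V=(p*·139.8961+(1−p*)·91.3828)/1.05=130.8026; Δ=(139.8961−91.3828)/(88.8100−57.2700)=1.5381; B=V−Δ·S=3.1362
Self-financing check: at every node Δ·S+B equals the discounted successor values.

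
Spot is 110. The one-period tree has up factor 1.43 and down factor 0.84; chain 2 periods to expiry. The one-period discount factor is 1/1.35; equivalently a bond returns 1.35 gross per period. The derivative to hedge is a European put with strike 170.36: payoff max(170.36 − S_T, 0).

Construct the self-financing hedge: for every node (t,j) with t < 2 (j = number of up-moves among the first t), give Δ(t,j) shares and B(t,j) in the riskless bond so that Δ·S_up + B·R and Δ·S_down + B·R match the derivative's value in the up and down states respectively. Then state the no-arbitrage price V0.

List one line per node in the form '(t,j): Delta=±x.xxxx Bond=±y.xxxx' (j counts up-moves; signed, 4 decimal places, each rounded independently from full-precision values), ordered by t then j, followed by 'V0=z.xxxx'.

(0,0): Delta=-0.4615 Bond=56.6204
(1,0): Delta=-1.0000 Bond=126.1926
(1,1): Delta=-0.4119 Bond=68.6328
V0=5.8526

No-arbitrage ⇒ martingale measure with p* = (R−d)/(u−d) = 0.8644.
Terminal values V(2,·): V(2,0)=92.7440, V(2,1)=38.2280, V(2,2)=0.0000
(1,0): S=92.4000. Δ = (V_up−V_dn)/(S_up−S_dn) = (38.2280−92.7440)/(132.1320−77.6160) = -1.0000. V = [p*·38.2280 + (1−p*)·92.7440]/1.35 = 33.7926. B = V − Δ·S = 126.1926.
(1,1): S=157.3000. Δ = (V_up−V_dn)/(S_up−S_dn) = (0.0000−38.2280)/(224.9390−132.1320) = -0.4119. V = [p*·0.0000 + (1−p*)·38.2280]/1.35 = 3.8396. B = V − Δ·S = 68.6328.
(0,0): S=110.0000. Δ = (V_up−V_dn)/(S_up−S_dn) = (3.8396−33.7926)/(157.3000−92.4000) = -0.4615. V = [p*·3.8396 + (1−p*)·33.7926]/1.35 = 5.8526. B = V − Δ·S = 56.6204.
Self-financing check: at every node Δ·S+B equals the discounted successor values.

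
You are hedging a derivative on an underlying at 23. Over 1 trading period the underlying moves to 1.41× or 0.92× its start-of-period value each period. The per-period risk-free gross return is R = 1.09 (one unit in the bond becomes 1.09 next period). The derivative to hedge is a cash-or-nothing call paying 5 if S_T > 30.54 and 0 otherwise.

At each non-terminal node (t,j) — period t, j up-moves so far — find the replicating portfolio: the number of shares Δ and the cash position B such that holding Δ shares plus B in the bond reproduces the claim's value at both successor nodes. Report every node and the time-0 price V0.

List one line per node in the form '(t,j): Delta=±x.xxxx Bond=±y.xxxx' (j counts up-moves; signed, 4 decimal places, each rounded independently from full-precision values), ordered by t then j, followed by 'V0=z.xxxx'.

No-arbitrage ⇒ martingale measure with p* = (R−d)/(u−d) = 0.3469.
Terminal values V(1,·): V(1,0)=0.0000, V(1,1)=5.0000
Node (0,0) S=23.0000: V=(p*·5.0000+(1−p*)·0.0000)/1.09=1.5915; Δ=(5.0000−0.0000)/(32.4300−21.1600)=0.4437; B=V−Δ·S=-8.6126
The time-0 hedge costs 1.5915, which is the no-arbitrage price.

(0,0): Delta=0.4437 Bond=-8.6126
V0=1.5915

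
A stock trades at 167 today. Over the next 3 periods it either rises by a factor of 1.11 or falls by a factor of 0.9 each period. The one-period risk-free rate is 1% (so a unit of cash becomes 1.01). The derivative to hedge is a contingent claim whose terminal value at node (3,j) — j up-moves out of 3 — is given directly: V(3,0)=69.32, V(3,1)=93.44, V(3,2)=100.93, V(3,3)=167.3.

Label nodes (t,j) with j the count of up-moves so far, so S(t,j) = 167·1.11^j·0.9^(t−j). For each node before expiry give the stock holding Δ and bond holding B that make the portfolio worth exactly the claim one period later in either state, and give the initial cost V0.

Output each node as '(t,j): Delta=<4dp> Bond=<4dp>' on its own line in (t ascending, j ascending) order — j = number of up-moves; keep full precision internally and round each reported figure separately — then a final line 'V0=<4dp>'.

(0,0): Delta=0.7664 Bond=-26.6646
(1,0): Delta=0.4834 Bond=15.6019
(1,1): Delta=0.9749 Bond=-65.5977
(2,0): Delta=0.8491 Bond=-33.7143
(2,1): Delta=0.2138 Bond=60.7327
(2,2): Delta=1.5360 Bond=-181.6959
V0=101.3166

Under the risk-neutral measure, an up-move has probability p* = (R−d)/(u−d) = 0.5238 and values discount at R = 1.01.
At expiry t=3: V(3,0)=69.3200, V(3,1)=93.4400, V(3,2)=100.9300, V(3,3)=167.3000
Node (2,0) S=135.2700: V=(p*·93.4400+(1−p*)·69.3200)/1.01=81.1429; Δ=(93.4400−69.3200)/(150.1497−121.7430)=0.8491; B=V−Δ·S=-33.7143
Node (2,1) S=166.8330: V=(p*·100.9300+(1−p*)·93.4400)/1.01=96.3993; Δ=(100.9300−93.4400)/(185.1846−150.1497)=0.2138; B=V−Δ·S=60.7327
Node (2,2) S=205.7607: V=(p*·167.3000+(1−p*)·100.9300)/1.01=134.3517; Δ=(167.3000−100.9300)/(228.3944−185.1846)=1.5360; B=V−Δ·S=-181.6959
Node (1,0) S=150.3000: V=(p*·96.3993+(1−p*)·81.1429)/1.01=88.2518; Δ=(96.3993−81.1429)/(166.8330−135.2700)=0.4834; B=V−Δ·S=15.6019
Node (1,1) S=185.3700: V=(p*·134.3517+(1−p*)·96.3993)/1.01=115.1279; Δ=(134.3517−96.3993)/(205.7607−166.8330)=0.9749; B=V−Δ·S=-65.5977
Node (0,0) S=167.0000: V=(p*·115.1279+(1−p*)·88.2518)/1.01=101.3166; Δ=(115.1279−88.2518)/(185.3700−150.3000)=0.7664; B=V−Δ·S=-26.6646
The time-0 hedge costs 101.3166, which is the no-arbitrage price.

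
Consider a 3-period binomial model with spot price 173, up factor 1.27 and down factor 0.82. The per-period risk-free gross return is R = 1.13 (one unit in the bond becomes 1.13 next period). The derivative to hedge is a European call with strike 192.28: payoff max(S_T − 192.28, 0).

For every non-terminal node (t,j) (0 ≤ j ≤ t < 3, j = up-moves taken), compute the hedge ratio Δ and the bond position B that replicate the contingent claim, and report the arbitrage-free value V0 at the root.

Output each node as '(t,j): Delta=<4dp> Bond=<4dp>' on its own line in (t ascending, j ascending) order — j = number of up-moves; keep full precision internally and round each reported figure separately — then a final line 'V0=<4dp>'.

(0,0): Delta=0.7569 Bond=-83.0133
(1,0): Delta=0.3488 Bond=-35.9084
(1,1): Delta=0.8760 Bond=-119.9519
(2,0): Delta=0.0000 Bond=0.0000
(2,1): Delta=0.4505 Bond=-58.9013
(2,2): Delta=1.0000 Bond=-170.1593
V0=47.9381

No-arbitrage ⇒ martingale measure with p* = (R−d)/(u−d) = 0.6889.
Payoff layer (t=3): V(3,0)=0.0000, V(3,1)=0.0000, V(3,2)=36.5260, V(3,3)=162.0903
  t=2,j=0: stock 116.3252 → up 147.7330 (V=0.0000), down 95.3867 (V=0.0000). Price 0.0000; hedge Δ=0.0000, bond B=0.0000.
  t=2,j=1: stock 180.1622 → up 228.8060 (V=36.5260), down 147.7330 (V=0.0000). Price 22.2676; hedge Δ=0.4505, bond B=-58.9013.
  t=2,j=2: stock 279.0317 → up 354.3703 (V=162.0903), down 228.8060 (V=36.5260). Price 108.8724; hedge Δ=1.0000, bond B=-170.1593.
  t=1,j=0: stock 141.8600 → up 180.1622 (V=22.2676), down 116.3252 (V=0.0000). Price 13.5751; hedge Δ=0.3488, bond B=-35.9084.
  t=1,j=1: stock 219.7100 → up 279.0317 (V=108.8724), down 180.1622 (V=22.2676). Price 72.5033; hedge Δ=0.8760, bond B=-119.9519.
  t=0,j=0: stock 173.0000 → up 219.7100 (V=72.5033), down 141.8600 (V=13.5751). Price 47.9381; hedge Δ=0.7569, bond B=-83.0133.
Root portfolio cost Δ·173+B reproduces V0=47.9381.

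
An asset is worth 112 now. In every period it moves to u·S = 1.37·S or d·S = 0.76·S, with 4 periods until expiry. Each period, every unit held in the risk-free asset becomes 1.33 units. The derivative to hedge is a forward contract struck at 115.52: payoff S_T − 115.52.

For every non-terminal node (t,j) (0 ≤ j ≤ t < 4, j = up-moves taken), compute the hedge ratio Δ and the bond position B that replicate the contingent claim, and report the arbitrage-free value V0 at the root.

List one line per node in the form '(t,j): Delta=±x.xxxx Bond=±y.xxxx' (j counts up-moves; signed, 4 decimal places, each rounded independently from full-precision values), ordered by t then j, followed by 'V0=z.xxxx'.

(0,0): Delta=1.0000 Bond=-36.9191
(1,0): Delta=1.0000 Bond=-49.1023
(1,1): Delta=1.0000 Bond=-49.1023
(2,0): Delta=1.0000 Bond=-65.3061
(2,1): Delta=1.0000 Bond=-65.3061
(2,2): Delta=1.0000 Bond=-65.3061
(3,0): Delta=1.0000 Bond=-86.8571
(3,1): Delta=1.0000 Bond=-86.8571
(3,2): Delta=1.0000 Bond=-86.8571
(3,3): Delta=1.0000 Bond=-86.8571
V0=75.0809

Under the risk-neutral measure, an up-move has probability p* = (R−d)/(u−d) = 0.9344 and values discount at R = 1.33.
At expiry t=4: V(4,0)=-78.1544, V(4,1)=-48.1635, V(4,2)=5.8989, V(4,3)=103.3536, V(4,4)=279.0284
  t=3,j=0: stock 49.1653 → up 67.3565 (V=-48.1635), down 37.3656 (V=-78.1544). Price -37.6918; hedge Δ=1.0000, bond B=-86.8571.
  t=3,j=1: stock 88.6269 → up 121.4189 (V=5.8989), down 67.3565 (V=-48.1635). Price 1.7698; hedge Δ=1.0000, bond B=-86.8571.
  t=3,j=2: stock 159.7617 → up 218.8736 (V=103.3536), down 121.4189 (V=5.8989). Price 72.9046; hedge Δ=1.0000, bond B=-86.8571.
  t=3,j=3: stock 287.9915 → up 394.5484 (V=279.0284), down 218.8736 (V=103.3536). Price 201.1344; hedge Δ=1.0000, bond B=-86.8571.
  t=2,j=0: stock 64.6912 → up 88.6269 (V=1.7698), down 49.1653 (V=-37.6918). Price -0.6149; hedge Δ=1.0000, bond B=-65.3061.
  t=2,j=1: stock 116.6144 → up 159.7617 (V=72.9046), down 88.6269 (V=1.7698). Price 51.3083; hedge Δ=1.0000, bond B=-65.3061.
  t=2,j=2: stock 210.2128 → up 287.9915 (V=201.1344), down 159.7617 (V=72.9046). Price 144.9067; hedge Δ=1.0000, bond B=-65.3061.
  t=1,j=0: stock 85.1200 → up 116.6144 (V=51.3083), down 64.6912 (V=-0.6149). Price 36.0177; hedge Δ=1.0000, bond B=-49.1023.
  t=1,j=1: stock 153.4400 → up 210.2128 (V=144.9067), down 116.6144 (V=51.3083). Price 104.3377; hedge Δ=1.0000, bond B=-49.1023.
  t=0,j=0: stock 112.0000 → up 153.4400 (V=104.3377), down 85.1200 (V=36.0177). Price 75.0809; hedge Δ=1.0000, bond B=-36.9191.
Each (Δ,B) replicates both successor values, so the strategy is self-financing and V0 is arbitrage-free.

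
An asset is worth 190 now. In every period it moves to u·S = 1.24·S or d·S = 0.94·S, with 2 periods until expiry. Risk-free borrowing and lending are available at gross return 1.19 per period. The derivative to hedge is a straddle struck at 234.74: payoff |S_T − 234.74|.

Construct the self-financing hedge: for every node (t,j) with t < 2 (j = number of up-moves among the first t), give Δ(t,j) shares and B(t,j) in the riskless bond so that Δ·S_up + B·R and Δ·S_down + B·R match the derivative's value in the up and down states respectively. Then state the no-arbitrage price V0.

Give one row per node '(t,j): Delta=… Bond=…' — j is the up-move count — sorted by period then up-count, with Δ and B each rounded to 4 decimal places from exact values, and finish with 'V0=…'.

The replicating-portfolio and risk-neutral prices coincide; use p* = (1.19−0.94)/(1.24−0.94) = 0.8333 for the latter.
Terminal payoffs: V(2,0)=66.8560, V(2,1)=13.2760, V(2,2)=57.4040
Node (1,0) S=178.6000: V=(p*·13.2760+(1−p*)·66.8560)/1.19=18.6605; Δ=(13.2760−66.8560)/(221.4640−167.8840)=-1.0000; B=V−Δ·S=197.2605
Node (1,1) S=235.6000: V=(p*·57.4040+(1−p*)·13.2760)/1.19=42.0583; Δ=(57.4040−13.2760)/(292.1440−221.4640)=0.6243; B=V−Δ·S=-105.0351
Node (0,0) S=190.0000: V=(p*·42.0583+(1−p*)·18.6605)/1.19=32.0661; Δ=(42.0583−18.6605)/(235.6000−178.6000)=0.4105; B=V−Δ·S=-45.9264
Each (Δ,B) replicates both successor values, so the strategy is self-financing and V0 is arbitrage-free.

(0,0): Delta=0.4105 Bond=-45.9264
(1,0): Delta=-1.0000 Bond=197.2605
(1,1): Delta=0.6243 Bond=-105.0351
V0=32.0661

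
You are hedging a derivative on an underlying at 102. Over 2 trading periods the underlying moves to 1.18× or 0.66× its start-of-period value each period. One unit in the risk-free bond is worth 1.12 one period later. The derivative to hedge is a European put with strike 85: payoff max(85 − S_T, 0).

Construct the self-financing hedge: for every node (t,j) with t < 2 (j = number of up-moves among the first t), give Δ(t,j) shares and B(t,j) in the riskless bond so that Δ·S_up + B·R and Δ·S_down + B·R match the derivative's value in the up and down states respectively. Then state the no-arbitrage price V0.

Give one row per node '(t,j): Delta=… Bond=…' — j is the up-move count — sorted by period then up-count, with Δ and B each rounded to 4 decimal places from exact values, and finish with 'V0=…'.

(0,0): Delta=-0.1508 Bond=16.7201
(1,0): Delta=-1.0000 Bond=75.8929
(1,1): Delta=-0.0889 Bond=11.2700
V0=1.3358

The replicating-portfolio and risk-neutral prices coincide; use p* = (1.12−0.66)/(1.18−0.66) = 0.8846 for the latter.
At expiry t=2: V(2,0)=40.5688, V(2,1)=5.5624, V(2,2)=0.0000
(1,0): S=67.3200. Δ = (V_up−V_dn)/(S_up−S_dn) = (5.5624−40.5688)/(79.4376−44.4312) = -1.0000. V = [p*·5.5624 + (1−p*)·40.5688]/1.12 = 8.5729. B = V − Δ·S = 75.8929.
(1,1): S=120.3600. Δ = (V_up−V_dn)/(S_up−S_dn) = (0.0000−5.5624)/(142.0248−79.4376) = -0.0889. V = [p*·0.0000 + (1−p*)·5.5624]/1.12 = 0.5730. B = V − Δ·S = 11.2700.
(0,0): S=102.0000. Δ = (V_up−V_dn)/(S_up−S_dn) = (0.5730−8.5729)/(120.3600−67.3200) = -0.1508. V = [p*·0.5730 + (1−p*)·8.5729]/1.12 = 1.3358. B = V − Δ·S = 16.7201.
The time-0 hedge costs 1.3358, which is the no-arbitrage price.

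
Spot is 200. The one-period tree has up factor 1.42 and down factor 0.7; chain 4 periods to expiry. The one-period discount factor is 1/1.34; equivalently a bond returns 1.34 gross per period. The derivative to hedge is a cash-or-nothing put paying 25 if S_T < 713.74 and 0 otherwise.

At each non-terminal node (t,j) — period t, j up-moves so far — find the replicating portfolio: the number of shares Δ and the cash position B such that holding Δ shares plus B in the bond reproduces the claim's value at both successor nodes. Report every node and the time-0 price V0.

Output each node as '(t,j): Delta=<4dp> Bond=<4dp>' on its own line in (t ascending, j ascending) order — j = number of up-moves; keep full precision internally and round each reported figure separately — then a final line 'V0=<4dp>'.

The replicating-portfolio and risk-neutral prices coincide; use p* = (1.34−0.7)/(1.42−0.7) = 0.8889 for the latter.
Terminal payoffs: V(4,0)=25.0000, V(4,1)=25.0000, V(4,2)=25.0000, V(4,3)=25.0000, V(4,4)=0.0000
Node (3,0) S=68.6000: V=(p*·25.0000+(1−p*)·25.0000)/1.34=18.6567; Δ=(25.0000−25.0000)/(97.4120−48.0200)=0.0000; B=V−Δ·S=18.6567
Node (3,1) S=139.1600: V=(p*·25.0000+(1−p*)·25.0000)/1.34=18.6567; Δ=(25.0000−25.0000)/(197.6072−97.4120)=0.0000; B=V−Δ·S=18.6567
Node (3,2) S=282.2960: V=(p*·25.0000+(1−p*)·25.0000)/1.34=18.6567; Δ=(25.0000−25.0000)/(400.8603−197.6072)=0.0000; B=V−Δ·S=18.6567
Node (3,3) S=572.6576: V=(p*·0.0000+(1−p*)·25.0000)/1.34=2.0730; Δ=(0.0000−25.0000)/(813.1738−400.8603)=-0.0606; B=V−Δ·S=36.7952
Node (2,0) S=98.0000: V=(p*·18.6567+(1−p*)·18.6567)/1.34=13.9229; Δ=(18.6567−18.6567)/(139.1600−68.6000)=0.0000; B=V−Δ·S=13.9229
Node (2,1) S=198.8000: V=(p*·18.6567+(1−p*)·18.6567)/1.34=13.9229; Δ=(18.6567−18.6567)/(282.2960−139.1600)=0.0000; B=V−Δ·S=13.9229
Node (2,2) S=403.2800: V=(p*·2.0730+(1−p*)·18.6567)/1.34=2.9221; Δ=(2.0730−18.6567)/(572.6576−282.2960)=-0.0571; B=V−Δ·S=25.9551
Node (1,0) S=140.0000: V=(p*·13.9229+(1−p*)·13.9229)/1.34=10.3902; Δ=(13.9229−13.9229)/(198.8000−98.0000)=0.0000; B=V−Δ·S=10.3902
Node (1,1) S=284.0000: V=(p*·2.9221+(1−p*)·13.9229)/1.34=3.0928; Δ=(2.9221−13.9229)/(403.2800−198.8000)=-0.0538; B=V−Δ·S=18.3718
Node (0,0) S=200.0000: V=(p*·3.0928+(1−p*)·10.3902)/1.34=2.9132; Δ=(3.0928−10.3902)/(284.0000−140.0000)=-0.0507; B=V−Δ·S=13.0485
The time-0 hedge costs 2.9132, which is the no-arbitrage price.

(0,0): Delta=-0.0507 Bond=13.0485
(1,0): Delta=0.0000 Bond=10.3902
(1,1): Delta=-0.0538 Bond=18.3718
(2,0): Delta=0.0000 Bond=13.9229
(2,1): Delta=0.0000 Bond=13.9229
(2,2): Delta=-0.0571 Bond=25.9551
(3,0): Delta=0.0000 Bond=18.6567
(3,1): Delta=0.0000 Bond=18.6567
(3,2): Delta=0.0000 Bond=18.6567
(3,3): Delta=-0.0606 Bond=36.7952
V0=2.9132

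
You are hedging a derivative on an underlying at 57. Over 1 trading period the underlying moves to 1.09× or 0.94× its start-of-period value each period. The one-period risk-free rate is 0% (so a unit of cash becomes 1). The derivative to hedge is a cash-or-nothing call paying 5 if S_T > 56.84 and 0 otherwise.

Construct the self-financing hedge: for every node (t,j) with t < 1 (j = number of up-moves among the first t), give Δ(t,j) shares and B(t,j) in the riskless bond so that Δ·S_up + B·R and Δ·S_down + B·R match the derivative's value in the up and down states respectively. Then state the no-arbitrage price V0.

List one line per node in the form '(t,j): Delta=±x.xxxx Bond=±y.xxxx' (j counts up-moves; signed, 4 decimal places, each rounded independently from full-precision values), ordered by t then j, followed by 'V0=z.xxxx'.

(0,0): Delta=0.5848 Bond=-31.3333
V0=2.0000

Since d<R<u, set p* = (R−d)/(u−d) = 0.4000; price each node as the discounted p*-expectation of its children.
Terminal values V(1,·): V(1,0)=0.0000, V(1,1)=5.0000
  t=0,j=0: stock 57.0000 → up 62.1300 (V=5.0000), down 53.5800 (V=0.0000). Price 2.0000; hedge Δ=0.5848, bond B=-31.3333.
The time-0 hedge costs 2.0000, which is the no-arbitrage price.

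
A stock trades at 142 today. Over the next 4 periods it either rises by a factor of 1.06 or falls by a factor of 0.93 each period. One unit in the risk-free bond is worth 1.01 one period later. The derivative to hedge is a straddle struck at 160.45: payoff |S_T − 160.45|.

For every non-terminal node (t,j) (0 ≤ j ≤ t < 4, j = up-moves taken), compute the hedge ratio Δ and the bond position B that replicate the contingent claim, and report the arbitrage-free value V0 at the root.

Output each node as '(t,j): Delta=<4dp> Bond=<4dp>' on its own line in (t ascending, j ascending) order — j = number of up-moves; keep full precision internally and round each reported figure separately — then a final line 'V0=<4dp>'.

(0,0): Delta=-0.5388 Bond=93.8801
(1,0): Delta=-1.0000 Bond=155.7312
(1,1): Delta=-0.2858 Bond=56.7487
(2,0): Delta=-1.0000 Bond=157.2885
(2,1): Delta=-1.0000 Bond=157.2885
(2,2): Delta=0.1058 Bond=-5.1665
(3,0): Delta=-1.0000 Bond=158.8614
(3,1): Delta=-1.0000 Bond=158.8614
(3,2): Delta=-1.0000 Bond=158.8614
(3,3): Delta=0.7121 Bond=-107.7678
V0=17.3772

The replicating-portfolio and risk-neutral prices coincide; use p* = (1.01−0.93)/(1.06−0.93) = 0.6154 for the latter.
Terminal payoffs: V(4,0)=54.2266, V(4,1)=39.3782, V(4,2)=22.4542, V(4,3)=3.1644, V(4,4)=18.8217
(3,0): S=114.2187. Δ = (V_up−V_dn)/(S_up−S_dn) = (39.3782−54.2266)/(121.0718−106.2234) = -1.0000. V = [p*·39.3782 + (1−p*)·54.2266]/1.01 = 44.6427. B = V − Δ·S = 158.8614.
(3,1): S=130.1847. Δ = (V_up−V_dn)/(S_up−S_dn) = (22.4542−39.3782)/(137.9958−121.0718) = -1.0000. V = [p*·22.4542 + (1−p*)·39.3782]/1.01 = 28.6766. B = V − Δ·S = 158.8614.
(3,2): S=148.3826. Δ = (V_up−V_dn)/(S_up−S_dn) = (3.1644−22.4542)/(157.2856−137.9958) = -1.0000. V = [p*·3.1644 + (1−p*)·22.4542]/1.01 = 10.4788. B = V − Δ·S = 158.8614.
(3,3): S=169.1243. Δ = (V_up−V_dn)/(S_up−S_dn) = (18.8217−3.1644)/(179.2717−157.2856) = 0.7121. V = [p*·18.8217 + (1−p*)·3.1644]/1.01 = 12.6730. B = V − Δ·S = -107.7678.
(2,0): S=122.8158. Δ = (V_up−V_dn)/(S_up−S_dn) = (28.6766−44.6427)/(130.1847−114.2187) = -1.0000. V = [p*·28.6766 + (1−p*)·44.6427]/1.01 = 34.4727. B = V − Δ·S = 157.2885.
(2,1): S=139.9836. Δ = (V_up−V_dn)/(S_up−S_dn) = (10.4788−28.6766)/(148.3826−130.1847) = -1.0000. V = [p*·10.4788 + (1−p*)·28.6766]/1.01 = 17.3049. B = V − Δ·S = 157.2885.
(2,2): S=159.5512. Δ = (V_up−V_dn)/(S_up−S_dn) = (12.6730−10.4788)/(169.1243−148.3826) = 0.1058. V = [p*·12.6730 + (1−p*)·10.4788]/1.01 = 11.7119. B = V − Δ·S = -5.1665.
(1,0): S=132.0600. Δ = (V_up−V_dn)/(S_up−S_dn) = (17.3049−34.4727)/(139.9836−122.8158) = -1.0000. V = [p*·17.3049 + (1−p*)·34.4727]/1.01 = 23.6712. B = V − Δ·S = 155.7312.
(1,1): S=150.5200. Δ = (V_up−V_dn)/(S_up−S_dn) = (11.7119−17.3049)/(159.5512−139.9836) = -0.2858. V = [p*·11.7119 + (1−p*)·17.3049]/1.01 = 13.7258. B = V − Δ·S = 56.7487.
(0,0): S=142.0000. Δ = (V_up−V_dn)/(S_up−S_dn) = (13.7258−23.6712)/(150.5200−132.0600) = -0.5388. V = [p*·13.7258 + (1−p*)·23.6712]/1.01 = 17.3772. B = V − Δ·S = 93.8801.
Each (Δ,B) replicates both successor values, so the strategy is self-financing and V0 is arbitrage-free.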